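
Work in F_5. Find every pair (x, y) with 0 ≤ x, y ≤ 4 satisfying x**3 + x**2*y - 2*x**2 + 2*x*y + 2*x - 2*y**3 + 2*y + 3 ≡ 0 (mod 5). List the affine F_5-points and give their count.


Affine F_5-points: {(0, 3), (1, 3), (2, 1), (3, 3)}; count = 4.

For each of the 25 pairs (x, y) ∈ F_5², evaluate f(x, y) mod 5. Record the zeros.
  x = 0: [0↦3, 1↦3, 2↦1, 3↦0, 4↦3]  zeros at y ∈ {3}
  x = 1: [0↦4, 1↦2, 2↦3, 3↦0, 4↦1]  zeros at y ∈ {3}
  x = 2: [0↦2, 1↦0, 2↦1, 3↦3, 4↦4]  zeros at y ∈ {1}
  x = 3: [0↦3, 1↦3, 2↦1, 3↦0, 4↦3]  zeros at y ∈ {3}
  x = 4: [0↦3, 1↦2, 2↦4, 3↦2, 4↦4]  zeros at y ∈ ∅
Collecting zeros: affine points = {(0, 3), (1, 3), (2, 1), (3, 3)}.
Total count |C(F_5)_aff| = 4.


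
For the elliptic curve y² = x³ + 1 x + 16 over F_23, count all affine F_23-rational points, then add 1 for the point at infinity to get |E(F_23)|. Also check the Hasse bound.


Affine points = {(0, 4), (0, 19), (1, 8), (1, 15), (2, 7), (2, 16), (3, 0), (5, 10), (5, 13), (6, 10), (6, 13), (9, 8), (9, 15), (11, 1), (11, 22), (12, 10), (12, 13), (13, 8), (13, 15), (15, 5), (15, 18), (17, 1), (17, 22), (18, 1), (18, 22), (20, 3), (20, 20), (21, 11), (21, 12)}; affine count = 29; |E(F_23)| = 30.

Discriminant check: Δ ∝ 4a³ + 27b² = 4·1³ + 27·16² = 4·1 + 27·256 ≡ 16 (mod 23). Nonzero ⇒ E is nonsingular.
For each x ∈ F_23, compute rhs = x³ + 1·x + 16 mod 23, then count y ∈ F_23 with y² ≡ rhs.
  x = 0: rhs = 16, matching y values: 4, 19 (2 points).
  x = 1: rhs = 18, matching y values: 8, 15 (2 points).
  x = 2: rhs = 3, matching y values: 7, 16 (2 points).
  x = 3: rhs = 0, matching y values: 0 (1 points).
  x = 4: rhs = 15, matching y values: none (0 points).
  x = 5: rhs = 8, matching y values: 10, 13 (2 points).
  x = 6: rhs = 8, matching y values: 10, 13 (2 points).
  x = 7: rhs = 21, matching y values: none (0 points).
  x = 8: rhs = 7, matching y values: none (0 points).
  x = 9: rhs = 18, matching y values: 8, 15 (2 points).
  x = 10: rhs = 14, matching y values: none (0 points).
  x = 11: rhs = 1, matching y values: 1, 22 (2 points).
  x = 12: rhs = 8, matching y values: 10, 13 (2 points).
  x = 13: rhs = 18, matching y values: 8, 15 (2 points).
  x = 14: rhs = 14, matching y values: none (0 points).
  x = 15: rhs = 2, matching y values: 5, 18 (2 points).
  x = 16: rhs = 11, matching y values: none (0 points).
  x = 17: rhs = 1, matching y values: 1, 22 (2 points).
  x = 18: rhs = 1, matching y values: 1, 22 (2 points).
  x = 19: rhs = 17, matching y values: none (0 points).
  x = 20: rhs = 9, matching y values: 3, 20 (2 points).
  x = 21: rhs = 6, matching y values: 11, 12 (2 points).
  x = 22: rhs = 14, matching y values: none (0 points).
Total affine count: 29.
Full point count |E(F_23)| = 29 + 1 = 30.
Hasse bound: |30 − (23+1)| = |6| = 6 ≤ 2√23 ≈ 9.5917 ✓.


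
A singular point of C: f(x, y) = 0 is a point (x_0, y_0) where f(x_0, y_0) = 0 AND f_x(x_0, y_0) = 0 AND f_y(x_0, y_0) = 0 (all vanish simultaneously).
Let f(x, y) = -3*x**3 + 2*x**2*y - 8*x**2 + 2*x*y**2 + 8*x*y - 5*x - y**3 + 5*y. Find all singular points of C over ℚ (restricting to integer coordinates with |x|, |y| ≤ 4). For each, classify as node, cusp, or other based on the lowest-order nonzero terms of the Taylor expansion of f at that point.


Singular points: {(-1, -1)}; classification: node.

Compute partial derivatives:
  f_x = -9*x**2 + 4*x*y - 16*x + 2*y**2 + 8*y - 5.
  f_y = 2*x**2 + 4*x*y + 8*x - 3*y**2 + 5.
Scan x_0 ∈ {−4, ..., 4}. For each x_0, f_y(x_0, y) is a polynomial in y; find its integer roots y ∈ {−4, ..., 4}, then test f_x and f at those candidates.
  x = -4: f_y(-4, y) = -3*y**2 - 16*y + 5; no integer root y with |y| ≤ 4.
  x = -3: f_y(-3, y) = -3*y**2 - 12*y - 1; no integer root y with |y| ≤ 4.
  x = -2: f_y(-2, y) = -3*y**2 - 8*y - 3; no integer root y with |y| ≤ 4.
  x = -1: f_y(-1, y) = -3*y**2 - 4*y - 1; vanishes at y ∈ {-1}. (-1, -1): f_x = 0, f = 0 — SINGULAR.
  x = 0: f_y(0, y) = 5 - 3*y**2; no integer root y with |y| ≤ 4.
  x = 1: f_y(1, y) = -3*y**2 + 4*y + 15; vanishes at y ∈ {3}. (1, 3): f_x = 24 ≠ 0.
  x = 2: f_y(2, y) = -3*y**2 + 8*y + 29; no integer root y with |y| ≤ 4.
  x = 3: f_y(3, y) = -3*y**2 + 12*y + 47; no integer root y with |y| ≤ 4.
  x = 4: f_y(4, y) = -3*y**2 + 16*y + 69; no integer root y with |y| ≤ 4.
Only singular point on the grid: (-1, -1).
Classify: substitute x = -1 + u, y = -1 + v and expand: f = -3*u**3 + 2*u**2*v - u**2 + 2*u*v**2 - v**3 + v**2.
No constant or linear terms (consistent with a singular point). Quadratic part: -u**2 + v**2. Cubic part: -3*u**3 + 2*u**2*v + 2*u*v**2 - v**3.
The quadratic part v**2 - u**2 = (v − u)(v + u) splits into two distinct linear factors, so there are two distinct tangent lines y − -1 = ±(x − -1) — this is a node (ordinary double point).
Classification: node.


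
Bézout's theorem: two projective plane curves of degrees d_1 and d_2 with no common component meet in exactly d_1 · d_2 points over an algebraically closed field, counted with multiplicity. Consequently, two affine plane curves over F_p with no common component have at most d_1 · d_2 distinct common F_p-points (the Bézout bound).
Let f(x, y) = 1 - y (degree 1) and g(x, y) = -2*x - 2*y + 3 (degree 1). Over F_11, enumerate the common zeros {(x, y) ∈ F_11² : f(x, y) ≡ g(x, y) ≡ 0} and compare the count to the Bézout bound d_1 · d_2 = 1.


Common zeros: {(6, 1)}; count = 1; Bézout bound = 1.

deg(f) = 1, deg(g) = 1, so Bézout bound = 1.
Scan x ∈ F_11. For each x, list the y ∈ F_11 with f(x, y) ≡ 0 and those with g(x, y) ≡ 0 (mod 11); the common zeros in that column are the intersection.
  x = 0: f ≡ 0 at y ∈ {1}; g ≡ 0 at y ∈ {7}; common: ∅.
  x = 1: f ≡ 0 at y ∈ {1}; g ≡ 0 at y ∈ {6}; common: ∅.
  x = 2: f ≡ 0 at y ∈ {1}; g ≡ 0 at y ∈ {5}; common: ∅.
  x = 3: f ≡ 0 at y ∈ {1}; g ≡ 0 at y ∈ {4}; common: ∅.
  x = 4: f ≡ 0 at y ∈ {1}; g ≡ 0 at y ∈ {3}; common: ∅.
  x = 5: f ≡ 0 at y ∈ {1}; g ≡ 0 at y ∈ {2}; common: ∅.
  x = 6: f ≡ 0 at y ∈ {1}; g ≡ 0 at y ∈ {1}; common: {1}.
  x = 7: f ≡ 0 at y ∈ {1}; g ≡ 0 at y ∈ {0}; common: ∅.
  x = 8: f ≡ 0 at y ∈ {1}; g ≡ 0 at y ∈ {10}; common: ∅.
  x = 9: f ≡ 0 at y ∈ {1}; g ≡ 0 at y ∈ {9}; common: ∅.
  x = 10: f ≡ 0 at y ∈ {1}; g ≡ 0 at y ∈ {8}; common: ∅.
Collecting: common zeros = {(6, 1)}, so the count is 1.
Comparison with the Bézout bound: 1 ≤ 1 = deg(f)·deg(g), as expected for curves with no common component (the bound is attained).


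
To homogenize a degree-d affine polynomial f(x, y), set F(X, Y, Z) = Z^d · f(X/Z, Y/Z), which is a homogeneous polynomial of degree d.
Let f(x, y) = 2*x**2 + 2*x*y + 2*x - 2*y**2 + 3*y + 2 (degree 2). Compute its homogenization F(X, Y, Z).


F(X, Y, Z) = 2*X**2 + 2*X*Y + 2*X*Z - 2*Y**2 + 3*Y*Z + 2*Z**2

deg(f) = 2.
Substitute x = X/Z, y = Y/Z into f, then multiply by Z^2.
  monomial 2·x^2·y^0 ↦ 2·X^2·Y^0·Z^0.
  monomial 2·x^1·y^1 ↦ 2·X^1·Y^1·Z^0.
  monomial 2·x^1·y^0 ↦ 2·X^1·Y^0·Z^1.
  monomial -2·x^0·y^2 ↦ -2·X^0·Y^2·Z^0.
  monomial 3·x^0·y^1 ↦ 3·X^0·Y^1·Z^1.
  monomial 2·x^0·y^0 ↦ 2·X^0·Y^0·Z^2.
Collecting: F(X, Y, Z) = 2*X**2 + 2*X*Y + 2*X*Z - 2*Y**2 + 3*Y*Z + 2*Z**2.


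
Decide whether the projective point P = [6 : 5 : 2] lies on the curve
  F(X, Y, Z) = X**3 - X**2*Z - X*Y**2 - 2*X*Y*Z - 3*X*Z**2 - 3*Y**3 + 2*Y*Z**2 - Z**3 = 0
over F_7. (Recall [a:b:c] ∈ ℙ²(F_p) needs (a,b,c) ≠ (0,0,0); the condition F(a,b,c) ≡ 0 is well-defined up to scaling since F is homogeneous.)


F(6,5,2) ≡ 5 (mod 7); P is NOT on the curve.

Evaluate F(6, 5, 2) term-by-term (mod 7).
  X**3 ↦ 1·216·1·1 = 216
  -X**2*Z ↦ -1·36·1·2 = -72
  -X*Y**2 ↦ -1·6·25·1 = -150
  -2*X*Y*Z ↦ -2·6·5·2 = -120
  -3*X*Z**2 ↦ -3·6·1·4 = -72
  -3*Y**3 ↦ -3·1·125·1 = -375
  2*Y*Z**2 ↦ 2·1·5·4 = 40
  -Z**3 ↦ -1·1·1·8 = -8
Sum: F(6, 5, 2) = (216) + (-72) + (-150) + (-120) + (-72) + (-375) + (40) + (-8) = -541.
Reducing mod 7: -541 ≡ 5 (mod 7).
Since F(a, b, c) ≡ 5 ≠ 0 (mod 7), P does NOT lie on the curve.


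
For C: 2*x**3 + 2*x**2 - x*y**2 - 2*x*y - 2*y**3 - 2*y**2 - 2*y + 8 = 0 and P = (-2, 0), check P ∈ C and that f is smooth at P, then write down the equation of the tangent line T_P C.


Tangent line at P: 16*x + 2*y + 32 = 0.

Step 1: f(-2, 0) = 0, so P lies on C.
Step 2: partial derivatives
  f_x(x, y) = 6*x**2 + 4*x - y**2 - 2*y, f_y(x, y) = -2*x*y - 2*x - 6*y**2 - 4*y - 2.
  f_x(P) = 16, f_y(P) = 2 (gradient nonzero, so P is smooth).
Step 3: tangent line at P: 16·(x − -2) + 2·(y − 0) = 0.
Expanding: 16*x + 2*y + 32 = 0.


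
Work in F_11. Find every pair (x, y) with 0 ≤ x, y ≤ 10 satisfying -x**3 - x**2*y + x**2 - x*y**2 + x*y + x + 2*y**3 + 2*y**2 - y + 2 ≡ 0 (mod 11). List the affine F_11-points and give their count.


Affine F_11-points: {(0, 5), (1, 4), (2, 0), (3, 3), (3, 6), (3, 8), (4, 1), (4, 10), (5, 10), (9, 1), (9, 4)}; count = 11.

For each of the 121 pairs (x, y) ∈ F_11², evaluate f(x, y) mod 11. Record the zeros.
  x = 0: [0↦2, 1↦5, 2↦2, 3↦5, 4↦4, 5↦0, 6↦5, 7↦9, 8↦2, 9↦7, 10↦3]  zeros at y ∈ {5}
  x = 1: [0↦3, 1↦5, 2↦10, 3↦8, 4↦0, 5↦9, 6↦3, 7↦5, 8↦5, 9↦4, 10↦3]  zeros at y ∈ {4}
  x = 2: [0↦0, 1↦10, 2↦10, 3↦1, 4↦6, 5↦4, 6↦7, 7↦5, 8↦10, 9↦1, 10↦1]  zeros at y ∈ {0}
  x = 3: [0↦9, 1↦3, 2↦7, 3↦0, 4↦5, 5↦1, 6↦0, 7↦3, 8↦0, 9↦3, 10↦2]  zeros at y ∈ {3, 6, 8}
  x = 4: [0↦2, 1↦0, 2↦6, 3↦10, 4↦2, 5↦5, 6↦9, 7↦4, 8↦2, 9↦4, 10↦0]  zeros at y ∈ {1, 10}
  x = 5: [0↦6, 1↦6, 2↦1, 3↦3, 4↦2, 5↦10, 6↦6, 7↦2, 8↦10, 9↦9, 10↦0]  zeros at y ∈ {10}
  x = 6: [0↦4, 1↦4, 2↦8, 3↦6, 4↦10, 5↦10, 6↦7, 7↦2, 8↦7, 9↦1, 10↦7]  zeros at y ∈ ∅
  x = 7: [0↦1, 1↦10, 2↦10, 3↦2, 4↦9, 5↦10, 6↦6, 7↦9, 8↦9, 9↦7, 10↦4]  zeros at y ∈ ∅
  x = 8: [0↦2, 1↦7, 2↦1, 3↦7, 4↦4, 5↦4, 6↦8, 7↦6, 8↦10, 9↦10, 10↦7]  zeros at y ∈ ∅
  x = 9: [0↦1, 1↦0, 2↦8, 3↦4, 4↦0, 5↦8, 6↦7, 7↦9, 8↦4, 9↦4, 10↦10]  zeros at y ∈ {1, 4}
  x = 10: [0↦3, 1↦5, 2↦3, 3↦9, 4↦2, 5↦5, 6↦8, 7↦1, 8↦7, 9↦5, 10↦7]  zeros at y ∈ ∅
Collecting zeros: affine points = {(0, 5), (1, 4), (2, 0), (3, 3), (3, 6), (3, 8), (4, 1), (4, 10), (5, 10), (9, 1), (9, 4)}.
Total count |C(F_11)_aff| = 11.


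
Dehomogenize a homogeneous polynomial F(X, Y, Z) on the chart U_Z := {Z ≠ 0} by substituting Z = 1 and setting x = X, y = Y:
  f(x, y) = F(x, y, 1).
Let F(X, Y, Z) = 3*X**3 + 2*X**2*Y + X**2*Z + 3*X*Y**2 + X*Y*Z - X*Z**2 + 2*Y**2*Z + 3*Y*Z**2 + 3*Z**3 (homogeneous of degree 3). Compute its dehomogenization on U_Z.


f(x, y) = 3*x**3 + 2*x**2*y + x**2 + 3*x*y**2 + x*y - x + 2*y**2 + 3*y + 3

On U_Z we set Z = 1. Each monomial c·X^i·Y^j·Z^k in F becomes c·x^i·y^j·1^k = c·x^i·y^j.
Substituting Z = 1: F(X, Y, 1) = 3*x**3 + 2*x**2*y + x**2 + 3*x*y**2 + x*y - x + 2*y**2 + 3*y + 3.
Note: deg(f) ≤ deg(F) = 3; strict inequality happens when F is divisible by Z (lost terms).


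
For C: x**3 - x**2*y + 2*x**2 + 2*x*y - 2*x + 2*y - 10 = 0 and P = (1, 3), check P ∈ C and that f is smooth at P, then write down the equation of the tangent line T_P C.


Tangent line at P: 5*x + 3*y - 14 = 0.

Step 1: f(1, 3) = 0, so P lies on C.
Step 2: partial derivatives
  f_x(x, y) = 3*x**2 - 2*x*y + 4*x + 2*y - 2, f_y(x, y) = -x**2 + 2*x + 2.
  f_x(P) = 5, f_y(P) = 3 (gradient nonzero, so P is smooth).
Step 3: tangent line at P: 5·(x − 1) + 3·(y − 3) = 0.
Expanding: 5*x + 3*y - 14 = 0.


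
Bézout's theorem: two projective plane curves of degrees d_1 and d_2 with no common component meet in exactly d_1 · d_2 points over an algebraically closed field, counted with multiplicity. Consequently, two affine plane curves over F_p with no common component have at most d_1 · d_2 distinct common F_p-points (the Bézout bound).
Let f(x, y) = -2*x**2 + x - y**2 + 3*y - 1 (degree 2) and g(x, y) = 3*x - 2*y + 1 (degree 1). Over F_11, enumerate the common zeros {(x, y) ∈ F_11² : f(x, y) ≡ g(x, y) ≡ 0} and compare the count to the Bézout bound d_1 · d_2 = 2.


Common zeros: {(1, 2), (9, 3)}; count = 2; Bézout bound = 2.

deg(f) = 2, deg(g) = 1, so Bézout bound = 2.
Scan x ∈ F_11. For each x, list the y ∈ F_11 with f(x, y) ≡ 0 and those with g(x, y) ≡ 0 (mod 11); the common zeros in that column are the intersection.
  x = 0: f ≡ 0 at y ∈ {5, 9}; g ≡ 0 at y ∈ {6}; common: ∅.
  x = 1: f ≡ 0 at y ∈ {1, 2}; g ≡ 0 at y ∈ {2}; common: {2}.
  x = 2: f ≡ 0 at y ∈ {4, 10}; g ≡ 0 at y ∈ {9}; common: ∅.
  x = 3: f ≡ 0 at y ∈ {7}; g ≡ 0 at y ∈ {5}; common: ∅.
  x = 4: f ≡ 0 at y ∈ {4, 10}; g ≡ 0 at y ∈ {1}; common: ∅.
  x = 5: f ≡ 0 at y ∈ {1, 2}; g ≡ 0 at y ∈ {8}; common: ∅.
  x = 6: f ≡ 0 at y ∈ {5, 9}; g ≡ 0 at y ∈ {4}; common: ∅.
  x = 7: f ≡ 0 at y ∈ {6, 8}; g ≡ 0 at y ∈ {0}; common: ∅.
  x = 8: f ≡ 0 at y ∈ {0, 3}; g ≡ 0 at y ∈ {7}; common: ∅.
  x = 9: f ≡ 0 at y ∈ {0, 3}; g ≡ 0 at y ∈ {3}; common: {3}.
  x = 10: f ≡ 0 at y ∈ {6, 8}; g ≡ 0 at y ∈ {10}; common: ∅.
Collecting: common zeros = {(1, 2), (9, 3)}, so the count is 2.
Comparison with the Bézout bound: 2 ≤ 2 = deg(f)·deg(g), as expected for curves with no common component (the bound is attained).


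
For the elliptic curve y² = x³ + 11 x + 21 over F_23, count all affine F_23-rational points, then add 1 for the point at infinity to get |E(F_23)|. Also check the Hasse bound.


Affine points = {(3, 9), (3, 14), (6, 2), (6, 21), (7, 2), (7, 21), (8, 0), (10, 2), (10, 21), (11, 1), (11, 22), (12, 8), (12, 15), (18, 5), (18, 18), (22, 3), (22, 20)}; affine count = 17; |E(F_23)| = 18.

Discriminant check: Δ ∝ 4a³ + 27b² = 4·11³ + 27·21² = 4·1331 + 27·441 ≡ 4 (mod 23). Nonzero ⇒ E is nonsingular.
For each x ∈ F_23, compute rhs = x³ + 11·x + 21 mod 23, then count y ∈ F_23 with y² ≡ rhs.
  x = 0: rhs = 21, matching y values: none (0 points).
  x = 1: rhs = 10, matching y values: none (0 points).
  x = 2: rhs = 5, matching y values: none (0 points).
  x = 3: rhs = 12, matching y values: 9, 14 (2 points).
  x = 4: rhs = 14, matching y values: none (0 points).
  x = 5: rhs = 17, matching y values: none (0 points).
  x = 6: rhs = 4, matching y values: 2, 21 (2 points).
  x = 7: rhs = 4, matching y values: 2, 21 (2 points).
  x = 8: rhs = 0, matching y values: 0 (1 points).
  x = 9: rhs = 21, matching y values: none (0 points).
  x = 10: rhs = 4, matching y values: 2, 21 (2 points).
  x = 11: rhs = 1, matching y values: 1, 22 (2 points).
  x = 12: rhs = 18, matching y values: 8, 15 (2 points).
  x = 13: rhs = 15, matching y values: none (0 points).
  x = 14: rhs = 21, matching y values: none (0 points).
  x = 15: rhs = 19, matching y values: none (0 points).
  x = 16: rhs = 15, matching y values: none (0 points).
  x = 17: rhs = 15, matching y values: none (0 points).
  x = 18: rhs = 2, matching y values: 5, 18 (2 points).
  x = 19: rhs = 5, matching y values: none (0 points).
  x = 20: rhs = 7, matching y values: none (0 points).
  x = 21: rhs = 14, matching y values: none (0 points).
  x = 22: rhs = 9, matching y values: 3, 20 (2 points).
Total affine count: 17.
Full point count |E(F_23)| = 17 + 1 = 18.
Hasse bound: |18 − (23+1)| = |-6| = 6 ≤ 2√23 ≈ 9.5917 ✓.


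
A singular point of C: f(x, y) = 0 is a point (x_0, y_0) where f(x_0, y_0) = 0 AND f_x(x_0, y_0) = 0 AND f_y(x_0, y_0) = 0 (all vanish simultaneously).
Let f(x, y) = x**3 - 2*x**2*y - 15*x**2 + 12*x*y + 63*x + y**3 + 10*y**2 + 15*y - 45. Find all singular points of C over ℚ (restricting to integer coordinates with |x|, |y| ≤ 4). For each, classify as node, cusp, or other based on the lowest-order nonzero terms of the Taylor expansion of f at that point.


Singular points: {(3, -3)}; classification: cusp.

Compute partial derivatives:
  f_x = 3*x**2 - 4*x*y - 30*x + 12*y + 63.
  f_y = -2*x**2 + 12*x + 3*y**2 + 20*y + 15.
Scan x_0 ∈ {−4, ..., 4}. For each x_0, f_y(x_0, y) is a polynomial in y; find its integer roots y ∈ {−4, ..., 4}, then test f_x and f at those candidates.
  x = -4: f_y(-4, y) = 3*y**2 + 20*y - 65; no integer root y with |y| ≤ 4.
  x = -3: f_y(-3, y) = 3*y**2 + 20*y - 39; no integer root y with |y| ≤ 4.
  x = -2: f_y(-2, y) = 3*y**2 + 20*y - 17; no integer root y with |y| ≤ 4.
  x = -1: f_y(-1, y) = 3*y**2 + 20*y + 1; no integer root y with |y| ≤ 4.
  x = 0: f_y(0, y) = 3*y**2 + 20*y + 15; no integer root y with |y| ≤ 4.
  x = 1: f_y(1, y) = 3*y**2 + 20*y + 25; no integer root y with |y| ≤ 4.
  x = 2: f_y(2, y) = 3*y**2 + 20*y + 31; no integer root y with |y| ≤ 4.
  x = 3: f_y(3, y) = 3*y**2 + 20*y + 33; vanishes at y ∈ {-3}. (3, -3): f_x = 0, f = 0 — SINGULAR.
  x = 4: f_y(4, y) = 3*y**2 + 20*y + 31; no integer root y with |y| ≤ 4.
Only singular point on the grid: (3, -3).
Classify: substitute x = 3 + u, y = -3 + v and expand: f = u**3 - 2*u**2*v + v**3 + v**2.
No constant or linear terms (consistent with a singular point). Quadratic part: v**2. Cubic part: u**3 - 2*u**2*v + v**3.
The quadratic part v**2 is a perfect square, so there is a single (double) tangent line v = 0, i.e. y = -3. Restricting the cubic part to that line (v = 0) leaves u**3 ≠ 0, so f is not divisible by v and the branch is v² ≈ -u**3 to lowest order — this is a cusp.
Classification: cusp.


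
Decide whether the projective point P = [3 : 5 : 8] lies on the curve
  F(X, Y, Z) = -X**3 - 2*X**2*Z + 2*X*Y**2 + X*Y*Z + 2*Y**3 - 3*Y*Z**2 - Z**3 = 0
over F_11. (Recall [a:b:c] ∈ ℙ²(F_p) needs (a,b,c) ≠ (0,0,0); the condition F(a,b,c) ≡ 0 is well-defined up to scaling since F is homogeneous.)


F(3,5,8) ≡ 10 (mod 11); P is NOT on the curve.

Evaluate F(3, 5, 8) term-by-term (mod 11).
  -X**3 ↦ -1·27·1·1 = -27
  -2*X**2*Z ↦ -2·9·1·8 = -144
  2*X*Y**2 ↦ 2·3·25·1 = 150
  X*Y*Z ↦ 1·3·5·8 = 120
  2*Y**3 ↦ 2·1·125·1 = 250
  -3*Y*Z**2 ↦ -3·1·5·64 = -960
  -Z**3 ↦ -1·1·1·512 = -512
Sum: F(3, 5, 8) = (-27) + (-144) + (150) + (120) + (250) + (-960) + (-512) = -1123.
Reducing mod 11: -1123 ≡ 10 (mod 11).
Since F(a, b, c) ≡ 10 ≠ 0 (mod 11), P does NOT lie on the curve.


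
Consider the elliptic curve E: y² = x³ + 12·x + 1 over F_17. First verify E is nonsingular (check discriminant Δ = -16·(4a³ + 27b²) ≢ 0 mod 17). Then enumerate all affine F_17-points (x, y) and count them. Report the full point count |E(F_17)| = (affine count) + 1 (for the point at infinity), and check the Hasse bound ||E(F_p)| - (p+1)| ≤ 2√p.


Affine points = {(0, 1), (0, 16), (2, 4), (2, 13), (3, 8), (3, 9), (5, 4), (5, 13), (6, 0), (10, 4), (10, 13), (11, 6), (11, 11), (13, 5), (13, 12)}; affine count = 15; |E(F_17)| = 16.

Discriminant check: Δ ∝ 4a³ + 27b² = 4·12³ + 27·1² = 4·1728 + 27·1 ≡ 3 (mod 17). Nonzero ⇒ E is nonsingular.
For each x ∈ F_17, compute rhs = x³ + 12·x + 1 mod 17, then count y ∈ F_17 with y² ≡ rhs.
  x = 0: rhs = 1, matching y values: 1, 16 (2 points).
  x = 1: rhs = 14, matching y values: none (0 points).
  x = 2: rhs = 16, matching y values: 4, 13 (2 points).
  x = 3: rhs = 13, matching y values: 8, 9 (2 points).
  x = 4: rhs = 11, matching y values: none (0 points).
  x = 5: rhs = 16, matching y values: 4, 13 (2 points).
  x = 6: rhs = 0, matching y values: 0 (1 points).
  x = 7: rhs = 3, matching y values: none (0 points).
  x = 8: rhs = 14, matching y values: none (0 points).
  x = 9: rhs = 5, matching y values: none (0 points).
  x = 10: rhs = 16, matching y values: 4, 13 (2 points).
  x = 11: rhs = 2, matching y values: 6, 11 (2 points).
  x = 12: rhs = 3, matching y values: none (0 points).
  x = 13: rhs = 8, matching y values: 5, 12 (2 points).
  x = 14: rhs = 6, matching y values: none (0 points).
  x = 15: rhs = 3, matching y values: none (0 points).
  x = 16: rhs = 5, matching y values: none (0 points).
Total affine count: 15.
Full point count |E(F_17)| = 15 + 1 = 16.
Hasse bound: |16 − (17+1)| = |-2| = 2 ≤ 2√17 ≈ 8.2462 ✓.


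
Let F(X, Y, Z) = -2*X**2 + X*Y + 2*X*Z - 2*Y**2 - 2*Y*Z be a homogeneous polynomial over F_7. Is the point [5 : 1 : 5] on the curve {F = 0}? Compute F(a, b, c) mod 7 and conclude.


F(5,1,5) ≡ 0 (mod 7); P is on the curve.

Evaluate F(5, 1, 5) term-by-term (mod 7).
  -2*X**2 ↦ -2·25·1·1 = -50
  X*Y ↦ 1·5·1·1 = 5
  2*X*Z ↦ 2·5·1·5 = 50
  -2*Y**2 ↦ -2·1·1·1 = -2
  -2*Y*Z ↦ -2·1·1·5 = -10
Sum: F(5, 1, 5) = (-50) + (5) + (50) + (-2) + (-10) = -7.
Reducing mod 7: -7 ≡ 0 (mod 7).
Since F(a, b, c) ≡ 0 (mod 7), P lies on the curve.


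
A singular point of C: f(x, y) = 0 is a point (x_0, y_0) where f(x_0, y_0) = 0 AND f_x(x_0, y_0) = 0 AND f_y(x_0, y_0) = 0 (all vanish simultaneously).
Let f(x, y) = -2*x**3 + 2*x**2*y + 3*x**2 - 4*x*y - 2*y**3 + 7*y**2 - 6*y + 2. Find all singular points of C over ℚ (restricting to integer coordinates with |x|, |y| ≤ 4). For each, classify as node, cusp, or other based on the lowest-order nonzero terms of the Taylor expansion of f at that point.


Singular points: {(1, 1)}; classification: node.

Compute partial derivatives:
  f_x = -6*x**2 + 4*x*y + 6*x - 4*y.
  f_y = 2*x**2 - 4*x - 6*y**2 + 14*y - 6.
Scan x_0 ∈ {−4, ..., 4}. For each x_0, f_y(x_0, y) is a polynomial in y; find its integer roots y ∈ {−4, ..., 4}, then test f_x and f at those candidates.
  x = -4: f_y(-4, y) = -6*y**2 + 14*y + 42; no integer root y with |y| ≤ 4.
  x = -3: f_y(-3, y) = -6*y**2 + 14*y + 24; no integer root y with |y| ≤ 4.
  x = -2: f_y(-2, y) = -6*y**2 + 14*y + 10; no integer root y with |y| ≤ 4.
  x = -1: f_y(-1, y) = -6*y**2 + 14*y; vanishes at y ∈ {0}. (-1, 0): f_x = -12 ≠ 0.
  x = 0: f_y(0, y) = -6*y**2 + 14*y - 6; no integer root y with |y| ≤ 4.
  x = 1: f_y(1, y) = -6*y**2 + 14*y - 8; vanishes at y ∈ {1}. (1, 1): f_x = 0, f = 0 — SINGULAR.
  x = 2: f_y(2, y) = -6*y**2 + 14*y - 6; no integer root y with |y| ≤ 4.
  x = 3: f_y(3, y) = -6*y**2 + 14*y; vanishes at y ∈ {0}. (3, 0): f_x = -36 ≠ 0.
  x = 4: f_y(4, y) = -6*y**2 + 14*y + 10; no integer root y with |y| ≤ 4.
Only singular point on the grid: (1, 1).
Classify: substitute x = 1 + u, y = 1 + v and expand: f = -2*u**3 + 2*u**2*v - u**2 - 2*v**3 + v**2.
No constant or linear terms (consistent with a singular point). Quadratic part: -u**2 + v**2. Cubic part: -2*u**3 + 2*u**2*v - 2*v**3.
The quadratic part v**2 - u**2 = (v − u)(v + u) splits into two distinct linear factors, so there are two distinct tangent lines y − 1 = ±(x − 1) — this is a node (ordinary double point).
Classification: node.


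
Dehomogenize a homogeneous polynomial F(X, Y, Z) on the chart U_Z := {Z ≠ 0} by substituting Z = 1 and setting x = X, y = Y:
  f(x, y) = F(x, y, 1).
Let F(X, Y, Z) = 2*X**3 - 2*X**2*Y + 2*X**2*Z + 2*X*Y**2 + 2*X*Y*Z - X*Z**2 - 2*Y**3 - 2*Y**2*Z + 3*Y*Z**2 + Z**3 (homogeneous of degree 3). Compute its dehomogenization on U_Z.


f(x, y) = 2*x**3 - 2*x**2*y + 2*x**2 + 2*x*y**2 + 2*x*y - x - 2*y**3 - 2*y**2 + 3*y + 1

On U_Z we set Z = 1. Each monomial c·X^i·Y^j·Z^k in F becomes c·x^i·y^j·1^k = c·x^i·y^j.
Substituting Z = 1: F(X, Y, 1) = 2*x**3 - 2*x**2*y + 2*x**2 + 2*x*y**2 + 2*x*y - x - 2*y**3 - 2*y**2 + 3*y + 1.
Note: deg(f) ≤ deg(F) = 3; strict inequality happens when F is divisible by Z (lost terms).


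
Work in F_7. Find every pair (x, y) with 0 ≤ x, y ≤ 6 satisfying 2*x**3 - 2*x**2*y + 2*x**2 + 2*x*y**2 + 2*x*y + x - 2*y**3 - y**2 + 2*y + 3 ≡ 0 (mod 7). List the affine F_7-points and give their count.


Affine F_7-points: {(0, 4), (1, 2), (2, 1), (2, 2), (4, 4), (5, 0), (5, 2), (5, 6), (6, 4)}; count = 9.

For each of the 49 pairs (x, y) ∈ F_7², evaluate f(x, y) mod 7. Record the zeros.
  x = 0: [0↦3, 1↦2, 2↦1, 3↦2, 4↦0, 5↦4, 6↦2]  zeros at y ∈ {4}
  x = 1: [0↦1, 1↦2, 2↦0, 3↦4, 4↦2, 5↦3, 6↦2]  zeros at y ∈ {2}
  x = 2: [0↦1, 1↦0, 2↦0, 3↦3, 4↦4, 5↦5, 6↦1]  zeros at y ∈ {1, 2}
  x = 3: [0↦1, 1↦1, 2↦6, 3↦4, 4↦4, 5↦1, 6↦4]  zeros at y ∈ ∅
  x = 4: [0↦6, 1↦3, 2↦2, 3↦5, 4↦0, 5↦3, 6↦2]  zeros at y ∈ {4}
  x = 5: [0↦0, 1↦4, 2↦0, 3↦4, 4↦4, 5↦2, 6↦0]  zeros at y ∈ {0, 2, 6}
  x = 6: [0↦2, 1↦2, 2↦5, 3↦6, 4↦0, 5↦3, 6↦3]  zeros at y ∈ {4}
Collecting zeros: affine points = {(0, 4), (1, 2), (2, 1), (2, 2), (4, 4), (5, 0), (5, 2), (5, 6), (6, 4)}.
Total count |C(F_7)_aff| = 9.


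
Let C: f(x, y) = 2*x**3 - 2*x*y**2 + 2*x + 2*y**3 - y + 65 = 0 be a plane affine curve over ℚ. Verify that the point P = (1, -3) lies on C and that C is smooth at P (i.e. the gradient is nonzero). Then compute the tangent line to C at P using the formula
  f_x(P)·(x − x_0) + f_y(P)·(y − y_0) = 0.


Tangent line at P: -10*x + 65*y + 205 = 0.

Step 1: f(1, -3) = 0, so P lies on C.
Step 2: partial derivatives
  f_x(x, y) = 6*x**2 - 2*y**2 + 2, f_y(x, y) = -4*x*y + 6*y**2 - 1.
  f_x(P) = -10, f_y(P) = 65 (gradient nonzero, so P is smooth).
Step 3: tangent line at P: -10·(x − 1) + 65·(y − -3) = 0.
Expanding: -10*x + 65*y + 205 = 0.


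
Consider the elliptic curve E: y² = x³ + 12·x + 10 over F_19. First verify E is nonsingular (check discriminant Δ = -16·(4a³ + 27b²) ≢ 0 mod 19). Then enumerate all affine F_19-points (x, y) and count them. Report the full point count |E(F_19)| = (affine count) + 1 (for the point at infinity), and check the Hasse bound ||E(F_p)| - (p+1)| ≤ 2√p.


Affine points = {(1, 2), (1, 17), (2, 2), (2, 17), (3, 4), (3, 15), (5, 9), (5, 10), (7, 0), (9, 7), (9, 12), (10, 3), (10, 16), (12, 1), (12, 18), (13, 8), (13, 11), (16, 2), (16, 17), (17, 4), (17, 15), (18, 4), (18, 15)}; affine count = 23; |E(F_19)| = 24.

Discriminant check: Δ ∝ 4a³ + 27b² = 4·12³ + 27·10² = 4·1728 + 27·100 ≡ 17 (mod 19). Nonzero ⇒ E is nonsingular.
For each x ∈ F_19, compute rhs = x³ + 12·x + 10 mod 19, then count y ∈ F_19 with y² ≡ rhs.
  x = 0: rhs = 10, matching y values: none (0 points).
  x = 1: rhs = 4, matching y values: 2, 17 (2 points).
  x = 2: rhs = 4, matching y values: 2, 17 (2 points).
  x = 3: rhs = 16, matching y values: 4, 15 (2 points).
  x = 4: rhs = 8, matching y values: none (0 points).
  x = 5: rhs = 5, matching y values: 9, 10 (2 points).
  x = 6: rhs = 13, matching y values: none (0 points).
  x = 7: rhs = 0, matching y values: 0 (1 points).
  x = 8: rhs = 10, matching y values: none (0 points).
  x = 9: rhs = 11, matching y values: 7, 12 (2 points).
  x = 10: rhs = 9, matching y values: 3, 16 (2 points).
  x = 11: rhs = 10, matching y values: none (0 points).
  x = 12: rhs = 1, matching y values: 1, 18 (2 points).
  x = 13: rhs = 7, matching y values: 8, 11 (2 points).
  x = 14: rhs = 15, matching y values: none (0 points).
  x = 15: rhs = 12, matching y values: none (0 points).
  x = 16: rhs = 4, matching y values: 2, 17 (2 points).
  x = 17: rhs = 16, matching y values: 4, 15 (2 points).
  x = 18: rhs = 16, matching y values: 4, 15 (2 points).
Total affine count: 23.
Full point count |E(F_19)| = 23 + 1 = 24.
Hasse bound: |24 − (19+1)| = |4| = 4 ≤ 2√19 ≈ 8.7178 ✓.


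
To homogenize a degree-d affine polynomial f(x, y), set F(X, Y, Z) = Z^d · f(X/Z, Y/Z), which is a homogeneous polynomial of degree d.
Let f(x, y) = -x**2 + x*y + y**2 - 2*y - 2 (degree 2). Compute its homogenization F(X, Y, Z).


F(X, Y, Z) = -X**2 + X*Y + Y**2 - 2*Y*Z - 2*Z**2

deg(f) = 2.
Substitute x = X/Z, y = Y/Z into f, then multiply by Z^2.
  monomial -1·x^2·y^0 ↦ -1·X^2·Y^0·Z^0.
  monomial 1·x^1·y^1 ↦ 1·X^1·Y^1·Z^0.
  monomial 1·x^0·y^2 ↦ 1·X^0·Y^2·Z^0.
  monomial -2·x^0·y^1 ↦ -2·X^0·Y^1·Z^1.
  monomial -2·x^0·y^0 ↦ -2·X^0·Y^0·Z^2.
Collecting: F(X, Y, Z) = -X**2 + X*Y + Y**2 - 2*Y*Z - 2*Z**2.


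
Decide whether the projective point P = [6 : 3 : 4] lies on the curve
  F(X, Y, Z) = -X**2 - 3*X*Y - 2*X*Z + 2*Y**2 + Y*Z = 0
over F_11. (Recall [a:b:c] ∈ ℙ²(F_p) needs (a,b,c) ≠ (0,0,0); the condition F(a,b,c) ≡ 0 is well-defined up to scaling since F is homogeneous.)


F(6,3,4) ≡ 2 (mod 11); P is NOT on the curve.

Evaluate F(6, 3, 4) term-by-term (mod 11).
  -X**2 ↦ -1·36·1·1 = -36
  -3*X*Y ↦ -3·6·3·1 = -54
  -2*X*Z ↦ -2·6·1·4 = -48
  2*Y**2 ↦ 2·1·9·1 = 18
  Y*Z ↦ 1·1·3·4 = 12
Sum: F(6, 3, 4) = (-36) + (-54) + (-48) + (18) + (12) = -108.
Reducing mod 11: -108 ≡ 2 (mod 11).
Since F(a, b, c) ≡ 2 ≠ 0 (mod 11), P does NOT lie on the curve.


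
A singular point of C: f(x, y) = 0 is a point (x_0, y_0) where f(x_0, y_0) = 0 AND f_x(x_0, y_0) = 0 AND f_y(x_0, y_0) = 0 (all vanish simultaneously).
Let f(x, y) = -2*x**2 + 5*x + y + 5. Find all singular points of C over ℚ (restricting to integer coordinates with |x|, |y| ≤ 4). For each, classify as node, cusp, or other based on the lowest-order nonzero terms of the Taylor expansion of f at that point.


No singular points in the scanned grid; C is smooth there.

Compute partial derivatives:
  f_x = 5 - 4*x.
  f_y = 1.
f_y = 1 is a nonzero constant, so f_y never vanishes: no point (x, y) can satisfy f = f_x = f_y = 0. In particular no (x, y) ∈ {−4, ..., 4}² is singular; the curve is smooth.


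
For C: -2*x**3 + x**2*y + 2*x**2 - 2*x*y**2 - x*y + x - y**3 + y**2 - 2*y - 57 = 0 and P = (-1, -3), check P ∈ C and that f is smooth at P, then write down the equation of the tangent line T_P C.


Tangent line at P: -18*x - 45*y - 153 = 0.

Step 1: f(-1, -3) = 0, so P lies on C.
Step 2: partial derivatives
  f_x(x, y) = -6*x**2 + 2*x*y + 4*x - 2*y**2 - y + 1, f_y(x, y) = x**2 - 4*x*y - x - 3*y**2 + 2*y - 2.
  f_x(P) = -18, f_y(P) = -45 (gradient nonzero, so P is smooth).
Step 3: tangent line at P: -18·(x − -1) + -45·(y − -3) = 0.
Expanding: -18*x - 45*y - 153 = 0.


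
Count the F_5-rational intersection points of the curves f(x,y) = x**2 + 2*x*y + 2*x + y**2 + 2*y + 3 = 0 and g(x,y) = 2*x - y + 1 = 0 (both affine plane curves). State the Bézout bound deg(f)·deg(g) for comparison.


Common zeros: ∅; count = 0; Bézout bound = 2.

deg(f) = 2, deg(g) = 1, so Bézout bound = 2.
Scan x ∈ F_5. For each x, list the y ∈ F_5 with f(x, y) ≡ 0 and those with g(x, y) ≡ 0 (mod 5); the common zeros in that column are the intersection.
  x = 0: f ≡ 0 at y ∈ ∅; g ≡ 0 at y ∈ {1}; common: ∅.
  x = 1: f ≡ 0 at y ∈ ∅; g ≡ 0 at y ∈ {3}; common: ∅.
  x = 2: f ≡ 0 at y ∈ ∅; g ≡ 0 at y ∈ {0}; common: ∅.
  x = 3: f ≡ 0 at y ∈ ∅; g ≡ 0 at y ∈ {2}; common: ∅.
  x = 4: f ≡ 0 at y ∈ ∅; g ≡ 0 at y ∈ {4}; common: ∅.
Collecting: common zeros = ∅, so the count is 0.
Comparison with the Bézout bound: 0 ≤ 2 = deg(f)·deg(g), as expected for curves with no common component (the affine F_5-count falls short of the bound because intersections may lie at infinity, over extension fields, or carry multiplicity).


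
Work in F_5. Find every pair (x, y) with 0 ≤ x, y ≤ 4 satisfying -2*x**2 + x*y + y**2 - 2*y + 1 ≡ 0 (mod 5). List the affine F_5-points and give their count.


Affine F_5-points: {(0, 1), (1, 3), (3, 1), (3, 3)}; count = 4.

For each of the 25 pairs (x, y) ∈ F_5², evaluate f(x, y) mod 5. Record the zeros.
  x = 0: [0↦1, 1↦0, 2↦1, 3↦4, 4↦4]  zeros at y ∈ {1}
  x = 1: [0↦4, 1↦4, 2↦1, 3↦0, 4↦1]  zeros at y ∈ {3}
  x = 2: [0↦3, 1↦4, 2↦2, 3↦2, 4↦4]  zeros at y ∈ ∅
  x = 3: [0↦3, 1↦0, 2↦4, 3↦0, 4↦3]  zeros at y ∈ {1, 3}
  x = 4: [0↦4, 1↦2, 2↦2, 3↦4, 4↦3]  zeros at y ∈ ∅
Collecting zeros: affine points = {(0, 1), (1, 3), (3, 1), (3, 3)}.
Total count |C(F_5)_aff| = 4.


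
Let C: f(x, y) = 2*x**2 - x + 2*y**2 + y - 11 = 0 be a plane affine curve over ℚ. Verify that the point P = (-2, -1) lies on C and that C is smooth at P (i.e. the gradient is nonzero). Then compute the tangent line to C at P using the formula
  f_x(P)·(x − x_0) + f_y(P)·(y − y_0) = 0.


Tangent line at P: -9*x - 3*y - 21 = 0.

Step 1: f(-2, -1) = 0, so P lies on C.
Step 2: partial derivatives
  f_x(x, y) = 4*x - 1, f_y(x, y) = 4*y + 1.
  f_x(P) = -9, f_y(P) = -3 (gradient nonzero, so P is smooth).
Step 3: tangent line at P: -9·(x − -2) + -3·(y − -1) = 0.
Expanding: -9*x - 3*y - 21 = 0.


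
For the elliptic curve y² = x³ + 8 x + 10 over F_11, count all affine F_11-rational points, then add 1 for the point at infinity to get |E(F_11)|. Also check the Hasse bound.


Affine points = {(2, 1), (2, 10), (8, 5), (8, 6), (10, 1), (10, 10)}; affine count = 6; |E(F_11)| = 7.

Discriminant check: Δ ∝ 4a³ + 27b² = 4·8³ + 27·10² = 4·512 + 27·100 ≡ 7 (mod 11). Nonzero ⇒ E is nonsingular.
For each x ∈ F_11, compute rhs = x³ + 8·x + 10 mod 11, then count y ∈ F_11 with y² ≡ rhs.
  x = 0: rhs = 10, matching y values: none (0 points).
  x = 1: rhs = 8, matching y values: none (0 points).
  x = 2: rhs = 1, matching y values: 1, 10 (2 points).
  x = 3: rhs = 6, matching y values: none (0 points).
  x = 4: rhs = 7, matching y values: none (0 points).
  x = 5: rhs = 10, matching y values: none (0 points).
  x = 6: rhs = 10, matching y values: none (0 points).
  x = 7: rhs = 2, matching y values: none (0 points).
  x = 8: rhs = 3, matching y values: 5, 6 (2 points).
  x = 9: rhs = 8, matching y values: none (0 points).
  x = 10: rhs = 1, matching y values: 1, 10 (2 points).
Total affine count: 6.
Full point count |E(F_11)| = 6 + 1 = 7.
Hasse bound: |7 − (11+1)| = |-5| = 5 ≤ 2√11 ≈ 6.6332 ✓.


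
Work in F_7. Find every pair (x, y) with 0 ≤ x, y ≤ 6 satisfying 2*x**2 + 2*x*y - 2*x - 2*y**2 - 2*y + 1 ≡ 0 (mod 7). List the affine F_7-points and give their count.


Affine F_7-points: {(1, 2), (1, 5), (2, 3), (2, 5), (3, 3), (3, 6), (5, 2), (6, 6)}; count = 8.

For each of the 49 pairs (x, y) ∈ F_7², evaluate f(x, y) mod 7. Record the zeros.
  x = 0: [0↦1, 1↦4, 2↦3, 3↦5, 4↦3, 5↦4, 6↦1]  zeros at y ∈ ∅
  x = 1: [0↦1, 1↦6, 2↦0, 3↦4, 4↦4, 5↦0, 6↦6]  zeros at y ∈ {2, 5}
  x = 2: [0↦5, 1↦5, 2↦1, 3↦0, 4↦2, 5↦0, 6↦1]  zeros at y ∈ {3, 5}
  x = 3: [0↦6, 1↦1, 2↦6, 3↦0, 4↦4, 5↦4, 6↦0]  zeros at y ∈ {3, 6}
  x = 4: [0↦4, 1↦1, 2↦1, 3↦4, 4↦3, 5↦5, 6↦3]  zeros at y ∈ ∅
  x = 5: [0↦6, 1↦5, 2↦0, 3↦5, 4↦6, 5↦3, 6↦3]  zeros at y ∈ {2}
  x = 6: [0↦5, 1↦6, 2↦3, 3↦3, 4↦6, 5↦5, 6↦0]  zeros at y ∈ {6}
Collecting zeros: affine points = {(1, 2), (1, 5), (2, 3), (2, 5), (3, 3), (3, 6), (5, 2), (6, 6)}.
Total count |C(F_7)_aff| = 8.


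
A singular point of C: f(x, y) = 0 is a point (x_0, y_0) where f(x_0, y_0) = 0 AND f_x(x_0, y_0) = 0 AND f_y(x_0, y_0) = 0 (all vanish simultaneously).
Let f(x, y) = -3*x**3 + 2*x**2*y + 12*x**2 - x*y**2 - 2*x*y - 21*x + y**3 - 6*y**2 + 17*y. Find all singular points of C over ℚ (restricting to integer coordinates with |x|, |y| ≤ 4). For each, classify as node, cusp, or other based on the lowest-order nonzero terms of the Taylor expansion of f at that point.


Singular points: {(2, 3)}; classification: cusp.

Compute partial derivatives:
  f_x = -9*x**2 + 4*x*y + 24*x - y**2 - 2*y - 21.
  f_y = 2*x**2 - 2*x*y - 2*x + 3*y**2 - 12*y + 17.
Scan x_0 ∈ {−4, ..., 4}. For each x_0, f_y(x_0, y) is a polynomial in y; find its integer roots y ∈ {−4, ..., 4}, then test f_x and f at those candidates.
  x = -4: f_y(-4, y) = 3*y**2 - 4*y + 57; no integer root y with |y| ≤ 4.
  x = -3: f_y(-3, y) = 3*y**2 - 6*y + 41; no integer root y with |y| ≤ 4.
  x = -2: f_y(-2, y) = 3*y**2 - 8*y + 29; no integer root y with |y| ≤ 4.
  x = -1: f_y(-1, y) = 3*y**2 - 10*y + 21; no integer root y with |y| ≤ 4.
  x = 0: f_y(0, y) = 3*y**2 - 12*y + 17; no integer root y with |y| ≤ 4.
  x = 1: f_y(1, y) = 3*y**2 - 14*y + 17; no integer root y with |y| ≤ 4.
  x = 2: f_y(2, y) = 3*y**2 - 16*y + 21; vanishes at y ∈ {3}. (2, 3): f_x = 0, f = 0 — SINGULAR.
  x = 3: f_y(3, y) = 3*y**2 - 18*y + 29; no integer root y with |y| ≤ 4.
  x = 4: f_y(4, y) = 3*y**2 - 20*y + 41; no integer root y with |y| ≤ 4.
Only singular point on the grid: (2, 3).
Classify: substitute x = 2 + u, y = 3 + v and expand: f = -3*u**3 + 2*u**2*v - u*v**2 + v**3 + v**2.
No constant or linear terms (consistent with a singular point). Quadratic part: v**2. Cubic part: -3*u**3 + 2*u**2*v - u*v**2 + v**3.
The quadratic part v**2 is a perfect square, so there is a single (double) tangent line v = 0, i.e. y = 3. Restricting the cubic part to that line (v = 0) leaves -3*u**3 ≠ 0, so f is not divisible by v and the branch is v² ≈ 3*u**3 to lowest order — this is a cusp.
Classification: cusp.


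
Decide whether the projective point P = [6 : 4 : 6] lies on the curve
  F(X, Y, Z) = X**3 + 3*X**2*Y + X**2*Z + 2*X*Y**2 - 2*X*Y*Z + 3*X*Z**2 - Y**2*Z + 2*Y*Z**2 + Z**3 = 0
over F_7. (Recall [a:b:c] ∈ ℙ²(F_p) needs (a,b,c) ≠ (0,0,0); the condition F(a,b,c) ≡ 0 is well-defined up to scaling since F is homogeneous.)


F(6,4,6) ≡ 4 (mod 7); P is NOT on the curve.

Evaluate F(6, 4, 6) term-by-term (mod 7).
  X**3 ↦ 1·216·1·1 = 216
  3*X**2*Y ↦ 3·36·4·1 = 432
  X**2*Z ↦ 1·36·1·6 = 216
  2*X*Y**2 ↦ 2·6·16·1 = 192
  -2*X*Y*Z ↦ -2·6·4·6 = -288
  3*X*Z**2 ↦ 3·6·1·36 = 648
  -Y**2*Z ↦ -1·1·16·6 = -96
  2*Y*Z**2 ↦ 2·1·4·36 = 288
  Z**3 ↦ 1·1·1·216 = 216
Sum: F(6, 4, 6) = (216) + (432) + (216) + (192) + (-288) + (648) + (-96) + (288) + (216) = 1824.
Reducing mod 7: 1824 ≡ 4 (mod 7).
Since F(a, b, c) ≡ 4 ≠ 0 (mod 7), P does NOT lie on the curve.


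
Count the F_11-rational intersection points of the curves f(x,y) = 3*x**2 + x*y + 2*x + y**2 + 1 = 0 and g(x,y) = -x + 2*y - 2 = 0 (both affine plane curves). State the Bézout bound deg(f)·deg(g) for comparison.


Common zeros: ∅; count = 0; Bézout bound = 2.

deg(f) = 2, deg(g) = 1, so Bézout bound = 2.
Scan x ∈ F_11. For each x, list the y ∈ F_11 with f(x, y) ≡ 0 and those with g(x, y) ≡ 0 (mod 11); the common zeros in that column are the intersection.
  x = 0: f ≡ 0 at y ∈ ∅; g ≡ 0 at y ∈ {1}; common: ∅.
  x = 1: f ≡ 0 at y ∈ ∅; g ≡ 0 at y ∈ {7}; common: ∅.
  x = 2: f ≡ 0 at y ∈ ∅; g ≡ 0 at y ∈ {2}; common: ∅.
  x = 3: f ≡ 0 at y ∈ {2, 6}; g ≡ 0 at y ∈ {8}; common: ∅.
  x = 4: f ≡ 0 at y ∈ ∅; g ≡ 0 at y ∈ {3}; common: ∅.
  x = 5: f ≡ 0 at y ∈ {3}; g ≡ 0 at y ∈ {9}; common: ∅.
  x = 6: f ≡ 0 at y ∈ {0, 5}; g ≡ 0 at y ∈ {4}; common: ∅.
  x = 7: f ≡ 0 at y ∈ ∅; g ≡ 0 at y ∈ {10}; common: ∅.
  x = 8: f ≡ 0 at y ∈ {0, 3}; g ≡ 0 at y ∈ {5}; common: ∅.
  x = 9: f ≡ 0 at y ∈ {6, 7}; g ≡ 0 at y ∈ {0}; common: ∅.
  x = 10: f ≡ 0 at y ∈ {5, 7}; g ≡ 0 at y ∈ {6}; common: ∅.
Collecting: common zeros = ∅, so the count is 0.
Comparison with the Bézout bound: 0 ≤ 2 = deg(f)·deg(g), as expected for curves with no common component (the affine F_11-count falls short of the bound because intersections may lie at infinity, over extension fields, or carry multiplicity).


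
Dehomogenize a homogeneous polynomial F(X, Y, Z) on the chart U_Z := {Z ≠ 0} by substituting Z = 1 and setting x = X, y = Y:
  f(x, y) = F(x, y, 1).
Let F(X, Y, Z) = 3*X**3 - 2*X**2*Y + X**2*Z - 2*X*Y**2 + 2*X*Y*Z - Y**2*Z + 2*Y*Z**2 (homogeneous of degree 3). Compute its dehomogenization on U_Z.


f(x, y) = 3*x**3 - 2*x**2*y + x**2 - 2*x*y**2 + 2*x*y - y**2 + 2*y

On U_Z we set Z = 1. Each monomial c·X^i·Y^j·Z^k in F becomes c·x^i·y^j·1^k = c·x^i·y^j.
Substituting Z = 1: F(X, Y, 1) = 3*x**3 - 2*x**2*y + x**2 - 2*x*y**2 + 2*x*y - y**2 + 2*y.
Note: deg(f) ≤ deg(F) = 3; strict inequality happens when F is divisible by Z (lost terms).


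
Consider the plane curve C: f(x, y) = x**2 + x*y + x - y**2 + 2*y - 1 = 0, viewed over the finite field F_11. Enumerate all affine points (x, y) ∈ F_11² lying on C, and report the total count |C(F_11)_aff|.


Affine F_11-points: {(0, 1), (2, 5), (2, 10), (3, 0), (3, 5), (5, 9), (7, 0), (7, 9), (9, 1), (9, 10)}; count = 10.

For each of the 121 pairs (x, y) ∈ F_11², evaluate f(x, y) mod 11. Record the zeros.
  x = 0: [0↦10, 1↦0, 2↦10, 3↦7, 4↦2, 5↦6, 6↦8, 7↦8, 8↦6, 9↦2, 10↦7]  zeros at y ∈ {1}
  x = 1: [0↦1, 1↦3, 2↦3, 3↦1, 4↦8, 5↦2, 6↦5, 7↦6, 8↦5, 9↦2, 10↦8]  zeros at y ∈ ∅
  x = 2: [0↦5, 1↦8, 2↦9, 3↦8, 4↦5, 5↦0, 6↦4, 7↦6, 8↦6, 9↦4, 10↦0]  zeros at y ∈ {5, 10}
  x = 3: [0↦0, 1↦4, 2↦6, 3↦6, 4↦4, 5↦0, 6↦5, 7↦8, 8↦9, 9↦8, 10↦5]  zeros at y ∈ {0, 5}
  x = 4: [0↦8, 1↦2, 2↦5, 3↦6, 4↦5, 5↦2, 6↦8, 7↦1, 8↦3, 9↦3, 10↦1]  zeros at y ∈ ∅
  x = 5: [0↦7, 1↦2, 2↦6, 3↦8, 4↦8, 5↦6, 6↦2, 7↦7, 8↦10, 9↦0, 10↦10]  zeros at y ∈ {9}
  x = 6: [0↦8, 1↦4, 2↦9, 3↦1, 4↦2, 5↦1, 6↦9, 7↦4, 8↦8, 9↦10, 10↦10]  zeros at y ∈ ∅
  x = 7: [0↦0, 1↦8, 2↦3, 3↦7, 4↦9, 5↦9, 6↦7, 7↦3, 8↦8, 9↦0, 10↦1]  zeros at y ∈ {0, 9}
  x = 8: [0↦5, 1↦3, 2↦10, 3↦4, 4↦7, 5↦8, 6↦7, 7↦4, 8↦10, 9↦3, 10↦5]  zeros at y ∈ ∅
  x = 9: [0↦1, 1↦0, 2↦8, 3↦3, 4↦7, 5↦9, 6↦9, 7↦7, 8↦3, 9↦8, 10↦0]  zeros at y ∈ {1, 10}
  x = 10: [0↦10, 1↦10, 2↦8, 3↦4, 4↦9, 5↦1, 6↦2, 7↦1, 8↦9, 9↦4, 10↦8]  zeros at y ∈ ∅
Collecting zeros: affine points = {(0, 1), (2, 5), (2, 10), (3, 0), (3, 5), (5, 9), (7, 0), (7, 9), (9, 1), (9, 10)}.
Total count |C(F_11)_aff| = 10.
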